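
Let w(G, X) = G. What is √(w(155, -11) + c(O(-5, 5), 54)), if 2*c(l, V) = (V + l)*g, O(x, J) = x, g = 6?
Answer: √302 ≈ 17.378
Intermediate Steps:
c(l, V) = 3*V + 3*l (c(l, V) = ((V + l)*6)/2 = (6*V + 6*l)/2 = 3*V + 3*l)
√(w(155, -11) + c(O(-5, 5), 54)) = √(155 + (3*54 + 3*(-5))) = √(155 + (162 - 15)) = √(155 + 147) = √302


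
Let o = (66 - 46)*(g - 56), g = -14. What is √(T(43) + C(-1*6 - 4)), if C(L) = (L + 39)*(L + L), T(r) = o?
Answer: 6*I*√55 ≈ 44.497*I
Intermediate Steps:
o = -1400 (o = (66 - 46)*(-14 - 56) = 20*(-70) = -1400)
T(r) = -1400
C(L) = 2*L*(39 + L) (C(L) = (39 + L)*(2*L) = 2*L*(39 + L))
√(T(43) + C(-1*6 - 4)) = √(-1400 + 2*(-1*6 - 4)*(39 + (-1*6 - 4))) = √(-1400 + 2*(-6 - 4)*(39 + (-6 - 4))) = √(-1400 + 2*(-10)*(39 - 10)) = √(-1400 + 2*(-10)*29) = √(-1400 - 580) = √(-1980) = 6*I*√55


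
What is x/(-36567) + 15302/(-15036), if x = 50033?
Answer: -31234391/13090986 ≈ -2.3859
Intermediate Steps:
x/(-36567) + 15302/(-15036) = 50033/(-36567) + 15302/(-15036) = 50033*(-1/36567) + 15302*(-1/15036) = -50033/36567 - 1093/1074 = -31234391/13090986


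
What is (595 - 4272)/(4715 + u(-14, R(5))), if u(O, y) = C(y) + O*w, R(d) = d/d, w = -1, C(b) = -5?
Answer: -3677/4724 ≈ -0.77837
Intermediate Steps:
R(d) = 1
u(O, y) = -5 - O (u(O, y) = -5 + O*(-1) = -5 - O)
(595 - 4272)/(4715 + u(-14, R(5))) = (595 - 4272)/(4715 + (-5 - 1*(-14))) = -3677/(4715 + (-5 + 14)) = -3677/(4715 + 9) = -3677/4724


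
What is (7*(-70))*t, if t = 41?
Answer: -20090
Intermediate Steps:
(7*(-70))*t = (7*(-70))*41 = -490*41 = -20090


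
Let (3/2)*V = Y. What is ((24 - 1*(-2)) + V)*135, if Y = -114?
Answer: -6750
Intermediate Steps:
V = -76 (V = (⅔)*(-114) = -76)
((24 - 1*(-2)) + V)*135 = ((24 - 1*(-2)) - 76)*135 = ((24 + 2) - 76)*135 = (26 - 76)*135 = -50*135 = -6750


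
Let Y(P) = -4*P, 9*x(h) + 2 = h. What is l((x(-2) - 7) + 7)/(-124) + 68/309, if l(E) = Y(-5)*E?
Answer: 8384/28737 ≈ 0.29175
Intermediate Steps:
x(h) = -2/9 + h/9
l(E) = 20*E (l(E) = (-4*(-5))*E = 20*E)
l((x(-2) - 7) + 7)/(-124) + 68/309 = (20*(((-2/9 + (1/9)*(-2)) - 7) + 7))/(-124) + 68/309 = (20*(((-2/9 - 2/9) - 7) + 7))*(-1/124) + 68*(1/309) = (20*((-4/9 - 7) + 7))*(-1/124) + 68/309 = (20*(-67/9 + 7))*(-1/124) + 68/309 = (20*(-4/9))*(-1/124) + 68/309 = -80/9*(-1/124) + 68/309 = 20/279 + 68/309 = 8384/28737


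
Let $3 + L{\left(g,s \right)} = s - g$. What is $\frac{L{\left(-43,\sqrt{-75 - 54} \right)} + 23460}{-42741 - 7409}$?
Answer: $- \frac{470}{1003} - \frac{i \sqrt{129}}{50150} \approx -0.46859 - 0.00022648 i$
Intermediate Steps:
$L{\left(g,s \right)} = -3 + s - g$ ($L{\left(g,s \right)} = -3 - \left(g - s\right) = -3 + s - g$)
$\frac{L{\left(-43,\sqrt{-75 - 54} \right)} + 23460}{-42741 - 7409} = \frac{\left(-3 + \sqrt{-75 - 54} - -43\right) + 23460}{-42741 - 7409} = \frac{\left(-3 + \sqrt{-129} + 43\right) + 23460}{-50150} = \left(\left(-3 + i \sqrt{129} + 43\right) + 23460\right) \left(- \frac{1}{50150}\right) = \left(\left(40 + i \sqrt{129}\right) + 23460\right) \left(- \frac{1}{50150}\right) = \left(23500 + i \sqrt{129}\right) \left(- \frac{1}{50150}\right) = - \frac{470}{1003} - \frac{i \sqrt{129}}{50150}$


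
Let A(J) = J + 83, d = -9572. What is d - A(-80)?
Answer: -9575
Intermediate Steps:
A(J) = 83 + J
d - A(-80) = -9572 - (83 - 80) = -9572 - 1*3 = -9572 - 3 = -9575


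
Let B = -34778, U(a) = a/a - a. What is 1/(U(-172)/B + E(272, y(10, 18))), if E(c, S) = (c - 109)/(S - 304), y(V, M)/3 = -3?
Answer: -10885514/5722963 ≈ -1.9021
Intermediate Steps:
y(V, M) = -9 (y(V, M) = 3*(-3) = -9)
U(a) = 1 - a
E(c, S) = (-109 + c)/(-304 + S)
1/(U(-172)/B + E(272, y(10, 18))) = 1/((1 - 1*(-172))/(-34778) + (-109 + 272)/(-304 - 9)) = 1/((1 + 172)*(-1/34778) + 163/(-313)) = 1/(173*(-1/34778) - 1/313*163) = 1/(-173/34778 - 163/313) = 1/(-5722963/10885514) = -10885514/5722963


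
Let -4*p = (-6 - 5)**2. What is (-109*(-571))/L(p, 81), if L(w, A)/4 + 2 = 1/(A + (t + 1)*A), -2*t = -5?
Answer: -45372231/5824 ≈ -7790.6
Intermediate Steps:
t = 5/2 (t = -1/2*(-5) = 5/2 ≈ 2.5000)
p = -121/4 (p = -(-6 - 5)**2/4 = -1/4*(-11)**2 = -1/4*121 = -121/4 ≈ -30.250)
L(w, A) = -8 + 8/(9*A) (L(w, A) = -8 + 4/(A + (5/2 + 1)*A) = -8 + 4/(A + 7*A/2) = -8 + 4/((9*A/2)) = -8 + 4*(2/(9*A)) = -8 + 8/(9*A))
(-109*(-571))/L(p, 81) = (-109*(-571))/(-8 + (8/9)/81) = 62239/(-8 + (8/9)*(1/81)) = 62239/(-8 + 8/729) = 62239/(-5824/729) = 62239*(-729/5824) = -45372231/5824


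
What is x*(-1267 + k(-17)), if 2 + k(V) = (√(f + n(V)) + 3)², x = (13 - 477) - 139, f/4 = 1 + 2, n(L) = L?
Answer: 762795 - 3618*I*√5 ≈ 7.628e+5 - 8090.1*I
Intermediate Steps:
f = 12 (f = 4*(1 + 2) = 4*3 = 12)
x = -603 (x = -464 - 139 = -603)
k(V) = -2 + (3 + √(12 + V))² (k(V) = -2 + (√(12 + V) + 3)² = -2 + (3 + √(12 + V))²)
x*(-1267 + k(-17)) = -603*(-1267 + (-2 + (3 + √(12 - 17))²)) = -603*(-1267 + (-2 + (3 + √(-5))²)) = -603*(-1267 + (-2 + (3 + I*√5)²)) = -603*(-1269 + (3 + I*√5)²) = 765207 - 603*(3 + I*√5)²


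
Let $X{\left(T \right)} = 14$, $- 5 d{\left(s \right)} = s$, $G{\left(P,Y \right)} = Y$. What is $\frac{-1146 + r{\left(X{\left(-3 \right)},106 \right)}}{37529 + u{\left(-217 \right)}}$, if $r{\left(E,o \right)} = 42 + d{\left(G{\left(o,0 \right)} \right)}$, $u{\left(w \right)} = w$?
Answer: $- \frac{69}{2332} \approx -0.029588$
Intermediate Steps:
$d{\left(s \right)} = - \frac{s}{5}$
$r{\left(E,o \right)} = 42$ ($r{\left(E,o \right)} = 42 - 0 = 42 + 0 = 42$)
$\frac{-1146 + r{\left(X{\left(-3 \right)},106 \right)}}{37529 + u{\left(-217 \right)}} = \frac{-1146 + 42}{37529 - 217} = - \frac{1104}{37312} = \left(-1104\right) \frac{1}{37312} = - \frac{69}{2332}$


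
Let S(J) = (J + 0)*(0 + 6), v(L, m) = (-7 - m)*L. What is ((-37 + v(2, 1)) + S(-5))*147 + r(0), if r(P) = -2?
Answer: -12203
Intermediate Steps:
v(L, m) = L*(-7 - m)
S(J) = 6*J (S(J) = J*6 = 6*J)
((-37 + v(2, 1)) + S(-5))*147 + r(0) = ((-37 - 1*2*(7 + 1)) + 6*(-5))*147 - 2 = ((-37 - 1*2*8) - 30)*147 - 2 = ((-37 - 16) - 30)*147 - 2 = (-53 - 30)*147 - 2 = -83*147 - 2 = -12201 - 2 = -12203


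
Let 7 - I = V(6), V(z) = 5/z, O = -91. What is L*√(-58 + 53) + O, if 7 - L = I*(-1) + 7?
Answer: -91 + 37*I*√5/6 ≈ -91.0 + 13.789*I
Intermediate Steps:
I = 37/6 (I = 7 - 5/6 = 7 - 1*⅚ = 7 - ⅚ = 37/6 ≈ 6.1667)
L = 37/6 (L = 7 - ((37/6)*(-1) + 7) = 7 - (-37/6 + 7) = 7 - 1*⅚ = 7 - ⅚ = 37/6 ≈ 6.1667)
L*√(-58 + 53) + O = 37*√(-58 + 53)/6 - 91 = 37*√(-5)/6 - 91 = 37*(I*√5)/6 - 91 = 37*I*√5/6 - 91 = -91 + 37*I*√5/6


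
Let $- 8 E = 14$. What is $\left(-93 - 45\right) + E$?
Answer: $- \frac{559}{4} \approx -139.75$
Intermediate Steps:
$E = - \frac{7}{4}$ ($E = \left(- \frac{1}{8}\right) 14 = - \frac{7}{4} \approx -1.75$)
$\left(-93 - 45\right) + E = \left(-93 - 45\right) - \frac{7}{4} = -138 - \frac{7}{4} = - \frac{559}{4}$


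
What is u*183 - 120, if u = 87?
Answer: 15801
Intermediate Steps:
u*183 - 120 = 87*183 - 120 = 15921 - 120 = 15801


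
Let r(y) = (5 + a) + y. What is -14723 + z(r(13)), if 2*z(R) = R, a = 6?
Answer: -14711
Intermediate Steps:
r(y) = 11 + y (r(y) = (5 + 6) + y = 11 + y)
z(R) = R/2
-14723 + z(r(13)) = -14723 + (11 + 13)/2 = -14723 + (1/2)*24 = -14723 + 12 = -14711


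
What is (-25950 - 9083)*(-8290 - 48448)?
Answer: 1987702354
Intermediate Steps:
(-25950 - 9083)*(-8290 - 48448) = -35033*(-56738) = 1987702354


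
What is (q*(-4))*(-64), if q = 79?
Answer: 20224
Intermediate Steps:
(q*(-4))*(-64) = (79*(-4))*(-64) = -316*(-64) = 20224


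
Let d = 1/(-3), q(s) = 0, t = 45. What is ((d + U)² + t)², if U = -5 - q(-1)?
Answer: 436921/81 ≈ 5394.1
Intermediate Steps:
d = -⅓ ≈ -0.33333
U = -5 (U = -5 - 1*0 = -5 + 0 = -5)
((d + U)² + t)² = ((-⅓ - 5)² + 45)² = ((-16/3)² + 45)² = (256/9 + 45)² = (661/9)² = 436921/81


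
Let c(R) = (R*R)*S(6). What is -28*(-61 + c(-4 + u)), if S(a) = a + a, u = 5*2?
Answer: -10388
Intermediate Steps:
u = 10
S(a) = 2*a
c(R) = 12*R**2 (c(R) = (R*R)*(2*6) = R**2*12 = 12*R**2)
-28*(-61 + c(-4 + u)) = -28*(-61 + 12*(-4 + 10)**2) = -28*(-61 + 12*6**2) = -28*(-61 + 12*36) = -28*(-61 + 432) = -28*371 = -10388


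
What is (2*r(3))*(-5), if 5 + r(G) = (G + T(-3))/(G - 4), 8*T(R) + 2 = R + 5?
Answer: 80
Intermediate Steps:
T(R) = 3/8 + R/8 (T(R) = -¼ + (R + 5)/8 = -¼ + (5 + R)/8 = -¼ + (5/8 + R/8) = 3/8 + R/8)
r(G) = -5 + G/(-4 + G) (r(G) = -5 + (G + (3/8 + (⅛)*(-3)))/(G - 4) = -5 + (G + (3/8 - 3/8))/(-4 + G) = -5 + (G + 0)/(-4 + G) = -5 + G/(-4 + G))
(2*r(3))*(-5) = (2*(4*(5 - 1*3)/(-4 + 3)))*(-5) = (2*(4*(5 - 3)/(-1)))*(-5) = (2*(4*(-1)*2))*(-5) = (2*(-8))*(-5) = -16*(-5) = 80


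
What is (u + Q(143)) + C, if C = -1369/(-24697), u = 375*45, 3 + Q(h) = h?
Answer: 420220824/24697 ≈ 17015.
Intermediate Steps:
Q(h) = -3 + h
u = 16875
C = 1369/24697 (C = -1369*(-1/24697) = 1369/24697 ≈ 0.055432)
(u + Q(143)) + C = (16875 + (-3 + 143)) + 1369/24697 = (16875 + 140) + 1369/24697 = 17015 + 1369/24697 = 420220824/24697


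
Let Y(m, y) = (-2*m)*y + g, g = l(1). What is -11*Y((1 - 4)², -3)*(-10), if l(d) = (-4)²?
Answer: 7700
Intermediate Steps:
l(d) = 16
g = 16
Y(m, y) = 16 - 2*m*y (Y(m, y) = (-2*m)*y + 16 = -2*m*y + 16 = 16 - 2*m*y)
-11*Y((1 - 4)², -3)*(-10) = -11*(16 - 2*(1 - 4)²*(-3))*(-10) = -11*(16 - 2*(-3)²*(-3))*(-10) = -11*(16 - 2*9*(-3))*(-10) = -11*(16 + 54)*(-10) = -11*70*(-10) = -770*(-10) = 7700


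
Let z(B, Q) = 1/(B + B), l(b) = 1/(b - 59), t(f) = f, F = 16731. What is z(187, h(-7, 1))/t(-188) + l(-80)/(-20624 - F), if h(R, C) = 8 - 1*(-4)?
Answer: -5122033/365084161640 ≈ -1.4030e-5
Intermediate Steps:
h(R, C) = 12 (h(R, C) = 8 + 4 = 12)
l(b) = 1/(-59 + b)
z(B, Q) = 1/(2*B)
z(187, h(-7, 1))/t(-188) + l(-80)/(-20624 - F) = ((½)/187)/(-188) + 1/((-59 - 80)*(-20624 - 1*16731)) = ((½)*(1/187))*(-1/188) + 1/((-139)*(-20624 - 16731)) = (1/374)*(-1/188) - 1/139/(-37355) = -1/70312 - 1/139*(-1/37355) = -1/70312 + 1/5192345 = -5122033/365084161640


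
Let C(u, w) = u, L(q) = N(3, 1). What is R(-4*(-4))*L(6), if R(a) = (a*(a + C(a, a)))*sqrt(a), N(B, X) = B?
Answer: 6144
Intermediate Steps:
L(q) = 3
R(a) = 2*a**(5/2) (R(a) = (a*(a + a))*sqrt(a) = (a*(2*a))*sqrt(a) = (2*a**2)*sqrt(a) = 2*a**(5/2))
R(-4*(-4))*L(6) = (2*(-4*(-4))**(5/2))*3 = (2*16**(5/2))*3 = (2*1024)*3 = 2048*3 = 6144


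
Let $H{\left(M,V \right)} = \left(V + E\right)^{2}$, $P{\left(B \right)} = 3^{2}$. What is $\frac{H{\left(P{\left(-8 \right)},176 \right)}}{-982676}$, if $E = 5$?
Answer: $- \frac{32761}{982676} \approx -0.033339$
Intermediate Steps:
$P{\left(B \right)} = 9$
$H{\left(M,V \right)} = \left(5 + V\right)^{2}$ ($H{\left(M,V \right)} = \left(V + 5\right)^{2} = \left(5 + V\right)^{2}$)
$\frac{H{\left(P{\left(-8 \right)},176 \right)}}{-982676} = \frac{\left(5 + 176\right)^{2}}{-982676} = 181^{2} \left(- \frac{1}{982676}\right) = 32761 \left(- \frac{1}{982676}\right) = - \frac{32761}{982676}$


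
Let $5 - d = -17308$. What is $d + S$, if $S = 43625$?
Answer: $60938$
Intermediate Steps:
$d = 17313$ ($d = 5 - -17308 = 5 + 17308 = 17313$)
$d + S = 17313 + 43625 = 60938$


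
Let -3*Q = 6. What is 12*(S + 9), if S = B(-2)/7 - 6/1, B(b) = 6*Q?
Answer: 108/7 ≈ 15.429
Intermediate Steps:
Q = -2 (Q = -⅓*6 = -2)
B(b) = -12 (B(b) = 6*(-2) = -12)
S = -54/7 (S = -12/7 - 6/1 = -12*⅐ - 6*1 = -12/7 - 6 = -54/7 ≈ -7.7143)
12*(S + 9) = 12*(-54/7 + 9) = 12*(9/7) = 108/7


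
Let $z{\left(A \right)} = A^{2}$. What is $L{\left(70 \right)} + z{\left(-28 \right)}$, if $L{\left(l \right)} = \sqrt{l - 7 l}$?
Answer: $784 + 2 i \sqrt{105} \approx 784.0 + 20.494 i$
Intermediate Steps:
$L{\left(l \right)} = \sqrt{6} \sqrt{- l}$ ($L{\left(l \right)} = \sqrt{- 6 l} = \sqrt{6} \sqrt{- l}$)
$L{\left(70 \right)} + z{\left(-28 \right)} = \sqrt{6} \sqrt{\left(-1\right) 70} + \left(-28\right)^{2} = \sqrt{6} \sqrt{-70} + 784 = \sqrt{6} i \sqrt{70} + 784 = 2 i \sqrt{105} + 784 = 784 + 2 i \sqrt{105}$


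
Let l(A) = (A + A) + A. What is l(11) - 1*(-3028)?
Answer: 3061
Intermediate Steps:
l(A) = 3*A (l(A) = 2*A + A = 3*A)
l(11) - 1*(-3028) = 3*11 - 1*(-3028) = 33 + 3028 = 3061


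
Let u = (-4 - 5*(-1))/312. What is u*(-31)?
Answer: -31/312 ≈ -0.099359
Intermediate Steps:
u = 1/312 (u = (-4 + 5)*(1/312) = 1*(1/312) = 1/312 ≈ 0.0032051)
u*(-31) = (1/312)*(-31) = -31/312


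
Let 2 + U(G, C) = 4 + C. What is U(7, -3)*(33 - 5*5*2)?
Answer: 17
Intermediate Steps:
U(G, C) = 2 + C (U(G, C) = -2 + (4 + C) = 2 + C)
U(7, -3)*(33 - 5*5*2) = (2 - 3)*(33 - 5*5*2) = -(33 - 25*2) = -(33 - 50) = -1*(-17) = 17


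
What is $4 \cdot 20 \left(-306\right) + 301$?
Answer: $-24179$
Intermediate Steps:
$4 \cdot 20 \left(-306\right) + 301 = 80 \left(-306\right) + 301 = -24480 + 301 = -24179$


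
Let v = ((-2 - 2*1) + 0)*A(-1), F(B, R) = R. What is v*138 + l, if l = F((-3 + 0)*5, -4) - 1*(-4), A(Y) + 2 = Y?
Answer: 1656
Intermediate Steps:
A(Y) = -2 + Y
l = 0 (l = -4 - 1*(-4) = -4 + 4 = 0)
v = 12 (v = ((-2 - 2*1) + 0)*(-2 - 1) = ((-2 - 2) + 0)*(-3) = (-4 + 0)*(-3) = -4*(-3) = 12)
v*138 + l = 12*138 + 0 = 1656 + 0 = 1656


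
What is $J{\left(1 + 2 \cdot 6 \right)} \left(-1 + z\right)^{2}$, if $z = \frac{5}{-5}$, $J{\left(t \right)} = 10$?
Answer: $40$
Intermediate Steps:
$z = -1$ ($z = 5 \left(- \frac{1}{5}\right) = -1$)
$J{\left(1 + 2 \cdot 6 \right)} \left(-1 + z\right)^{2} = 10 \left(-1 - 1\right)^{2} = 10 \left(-2\right)^{2} = 10 \cdot 4 = 40$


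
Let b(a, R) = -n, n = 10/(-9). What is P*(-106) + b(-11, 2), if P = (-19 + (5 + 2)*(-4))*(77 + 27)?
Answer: 4663162/9 ≈ 5.1813e+5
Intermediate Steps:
n = -10/9 (n = 10*(-⅑) = -10/9 ≈ -1.1111)
b(a, R) = 10/9 (b(a, R) = -1*(-10/9) = 10/9)
P = -4888 (P = (-19 + 7*(-4))*104 = (-19 - 28)*104 = -47*104 = -4888)
P*(-106) + b(-11, 2) = -4888*(-106) + 10/9 = 518128 + 10/9 = 4663162/9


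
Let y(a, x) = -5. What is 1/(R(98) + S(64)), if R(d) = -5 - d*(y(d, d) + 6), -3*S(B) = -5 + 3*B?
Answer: -3/496 ≈ -0.0060484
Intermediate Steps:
S(B) = 5/3 - B (S(B) = -(-5 + 3*B)/3 = 5/3 - B)
R(d) = -5 - d (R(d) = -5 - d*(-5 + 6) = -5 - d)
1/(R(98) + S(64)) = 1/((-5 - 1*98) + (5/3 - 1*64)) = 1/((-5 - 98) + (5/3 - 64)) = 1/(-103 - 187/3) = 1/(-496/3) = -3/496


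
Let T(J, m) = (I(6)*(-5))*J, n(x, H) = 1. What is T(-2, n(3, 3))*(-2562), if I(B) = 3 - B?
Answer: 76860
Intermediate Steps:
T(J, m) = 15*J (T(J, m) = ((3 - 1*6)*(-5))*J = ((3 - 6)*(-5))*J = (-3*(-5))*J = 15*J)
T(-2, n(3, 3))*(-2562) = (15*(-2))*(-2562) = -30*(-2562) = 76860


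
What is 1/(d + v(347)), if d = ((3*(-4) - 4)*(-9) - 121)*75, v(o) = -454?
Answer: 1/1271 ≈ 0.00078678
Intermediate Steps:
d = 1725 (d = ((-12 - 4)*(-9) - 121)*75 = (-16*(-9) - 121)*75 = (144 - 121)*75 = 23*75 = 1725)
1/(d + v(347)) = 1/(1725 - 454) = 1/1271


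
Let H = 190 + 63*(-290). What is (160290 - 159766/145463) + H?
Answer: 20686133464/145463 ≈ 1.4221e+5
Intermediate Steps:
H = -18080 (H = 190 - 18270 = -18080)
(160290 - 159766/145463) + H = (160290 - 159766/145463) - 18080 = 23316104504/145463 - 18080 = 20686133464/145463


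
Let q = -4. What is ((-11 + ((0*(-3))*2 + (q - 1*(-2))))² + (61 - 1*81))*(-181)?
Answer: -26969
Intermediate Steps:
((-11 + ((0*(-3))*2 + (q - 1*(-2))))² + (61 - 1*81))*(-181) = ((-11 + ((0*(-3))*2 + (-4 - 1*(-2))))² + (61 - 1*81))*(-181) = ((-11 + (0*2 + (-4 + 2)))² + (61 - 81))*(-181) = ((-11 + (0 - 2))² - 20)*(-181) = ((-11 - 2)² - 20)*(-181) = ((-13)² - 20)*(-181) = (169 - 20)*(-181) = 149*(-181) = -26969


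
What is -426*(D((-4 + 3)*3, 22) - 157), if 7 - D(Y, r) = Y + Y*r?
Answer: 34506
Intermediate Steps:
D(Y, r) = 7 - Y - Y*r (D(Y, r) = 7 - (Y + Y*r) = 7 + (-Y - Y*r) = 7 - Y - Y*r)
-426*(D((-4 + 3)*3, 22) - 157) = -426*((7 - (-4 + 3)*3 - 1*(-4 + 3)*3*22) - 157) = -426*((7 - (-1)*3 - 1*(-1*3)*22) - 157) = -426*((7 - 1*(-3) - 1*(-3)*22) - 157) = -426*((7 + 3 + 66) - 157) = -426*(76 - 157) = -426*(-81) = 34506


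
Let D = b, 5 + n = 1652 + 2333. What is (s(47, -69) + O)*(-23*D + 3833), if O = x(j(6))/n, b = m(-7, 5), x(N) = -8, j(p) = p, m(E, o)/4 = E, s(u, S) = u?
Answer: 209357951/995 ≈ 2.1041e+5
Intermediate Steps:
m(E, o) = 4*E
b = -28 (b = 4*(-7) = -28)
n = 3980 (n = -5 + (1652 + 2333) = -5 + 3985 = 3980)
D = -28
O = -2/995 (O = -8/3980 = -8*1/3980 = -2/995 ≈ -0.0020101)
(s(47, -69) + O)*(-23*D + 3833) = (47 - 2/995)*(-23*(-28) + 3833) = 46763*(644 + 3833)/995 = (46763/995)*4477 = 209357951/995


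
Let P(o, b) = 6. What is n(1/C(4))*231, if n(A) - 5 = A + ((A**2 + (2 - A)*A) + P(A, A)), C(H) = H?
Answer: 10857/4 ≈ 2714.3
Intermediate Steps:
n(A) = 11 + A + A**2 + A*(2 - A) (n(A) = 5 + (A + ((A**2 + (2 - A)*A) + 6)) = 5 + (A + ((A**2 + A*(2 - A)) + 6)) = 5 + (A + (6 + A**2 + A*(2 - A))) = 5 + (6 + A + A**2 + A*(2 - A)) = 11 + A + A**2 + A*(2 - A))
n(1/C(4))*231 = (11 + 3/4)*231 = (47/4)*231 = 10857/4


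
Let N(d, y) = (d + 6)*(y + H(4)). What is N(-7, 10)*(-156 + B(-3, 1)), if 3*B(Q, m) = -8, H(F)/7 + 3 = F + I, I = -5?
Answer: -2856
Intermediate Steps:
H(F) = -56 + 7*F (H(F) = -21 + 7*(F - 5) = -21 + 7*(-5 + F) = -21 + (-35 + 7*F) = -56 + 7*F)
B(Q, m) = -8/3 (B(Q, m) = (1/3)*(-8) = -8/3)
N(d, y) = (-28 + y)*(6 + d) (N(d, y) = (d + 6)*(y + (-56 + 7*4)) = (6 + d)*(y + (-56 + 28)) = (6 + d)*(y - 28) = (6 + d)*(-28 + y) = (-28 + y)*(6 + d))
N(-7, 10)*(-156 + B(-3, 1)) = (-168 - 28*(-7) + 6*10 - 7*10)*(-156 - 8/3) = (-168 + 196 + 60 - 70)*(-476/3) = 18*(-476/3) = -2856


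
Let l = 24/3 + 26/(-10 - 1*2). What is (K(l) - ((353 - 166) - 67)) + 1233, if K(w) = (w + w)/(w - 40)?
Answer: 45619/41 ≈ 1112.7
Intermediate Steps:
l = 35/6 (l = 24*(⅓) + 26/(-10 - 2) = 8 + 26/(-12) = 8 + 26*(-1/12) = 8 - 13/6 = 35/6 ≈ 5.8333)
K(w) = 2*w/(-40 + w) (K(w) = (2*w)/(-40 + w) = 2*w/(-40 + w))
(K(l) - ((353 - 166) - 67)) + 1233 = (2*(35/6)/(-40 + 35/6) - ((353 - 166) - 67)) + 1233 = (2*(35/6)/(-205/6) - (187 - 67)) + 1233 = (2*(35/6)*(-6/205) - 1*120) + 1233 = (-14/41 - 120) + 1233 = -4934/41 + 1233 = 45619/41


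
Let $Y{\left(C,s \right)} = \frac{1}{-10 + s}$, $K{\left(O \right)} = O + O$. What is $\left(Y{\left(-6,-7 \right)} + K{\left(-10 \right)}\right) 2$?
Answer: $- \frac{682}{17} \approx -40.118$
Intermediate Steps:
$K{\left(O \right)} = 2 O$
$\left(Y{\left(-6,-7 \right)} + K{\left(-10 \right)}\right) 2 = \left(\frac{1}{-10 - 7} + 2 \left(-10\right)\right) 2 = \left(\frac{1}{-17} - 20\right) 2 = \left(- \frac{1}{17} - 20\right) 2 = \left(- \frac{341}{17}\right) 2 = - \frac{682}{17}$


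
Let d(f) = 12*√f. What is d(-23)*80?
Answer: 960*I*√23 ≈ 4604.0*I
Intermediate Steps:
d(-23)*80 = (12*√(-23))*80 = (12*(I*√23))*80 = (12*I*√23)*80 = 960*I*√23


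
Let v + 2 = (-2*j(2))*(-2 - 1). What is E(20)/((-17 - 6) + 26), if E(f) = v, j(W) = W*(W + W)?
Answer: 46/3 ≈ 15.333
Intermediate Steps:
j(W) = 2*W² (j(W) = W*(2*W) = 2*W²)
v = 46 (v = -2 + (-4*2²)*(-2 - 1) = -2 - 4*4*(-3) = -2 - 2*8*(-3) = -2 - 16*(-3) = -2 + 48 = 46)
E(f) = 46
E(20)/((-17 - 6) + 26) = 46/((-17 - 6) + 26) = 46/(-23 + 26) = 46/3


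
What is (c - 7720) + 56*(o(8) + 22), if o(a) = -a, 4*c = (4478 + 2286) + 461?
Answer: -20519/4 ≈ -5129.8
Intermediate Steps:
c = 7225/4 (c = ((4478 + 2286) + 461)/4 = (6764 + 461)/4 = (¼)*7225 = 7225/4 ≈ 1806.3)
(c - 7720) + 56*(o(8) + 22) = (7225/4 - 7720) + 56*(-1*8 + 22) = -23655/4 + 56*(-8 + 22) = -23655/4 + 56*14 = -23655/4 + 784 = -20519/4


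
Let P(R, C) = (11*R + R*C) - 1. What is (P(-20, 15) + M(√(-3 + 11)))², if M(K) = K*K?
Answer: 263169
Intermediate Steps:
P(R, C) = -1 + 11*R + C*R (P(R, C) = (11*R + C*R) - 1 = -1 + 11*R + C*R)
M(K) = K²
(P(-20, 15) + M(√(-3 + 11)))² = ((-1 + 11*(-20) + 15*(-20)) + (√(-3 + 11))²)² = ((-1 - 220 - 300) + (√8)²)² = (-521 + (2*√2)²)² = (-521 + 8)² = (-513)² = 263169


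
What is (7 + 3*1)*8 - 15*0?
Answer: 80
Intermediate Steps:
(7 + 3*1)*8 - 15*0 = (7 + 3)*8 + 0 = 10*8 + 0 = 80 + 0 = 80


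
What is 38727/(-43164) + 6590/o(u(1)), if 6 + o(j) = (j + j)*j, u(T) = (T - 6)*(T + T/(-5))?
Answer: 15746881/62348 ≈ 252.56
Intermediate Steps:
u(T) = 4*T*(-6 + T)/5 (u(T) = (-6 + T)*(T + T*(-⅕)) = (-6 + T)*(T - T/5) = (-6 + T)*(4*T/5) = 4*T*(-6 + T)/5)
o(j) = -6 + 2*j² (o(j) = -6 + (j + j)*j = -6 + (2*j)*j = -6 + 2*j²)
38727/(-43164) + 6590/o(u(1)) = 38727/(-43164) + 6590/(-6 + 2*((⅘)*1*(-6 + 1))²) = 38727*(-1/43164) + 6590/(-6 + 2*((⅘)*1*(-5))²) = -4303/4796 + 6590/(-6 + 2*(-4)²) = -4303/4796 + 6590/(-6 + 2*16) = -4303/4796 + 6590/(-6 + 32) = -4303/4796 + 6590/26 = -4303/4796 + 6590*(1/26) = -4303/4796 + 3295/13 = 15746881/62348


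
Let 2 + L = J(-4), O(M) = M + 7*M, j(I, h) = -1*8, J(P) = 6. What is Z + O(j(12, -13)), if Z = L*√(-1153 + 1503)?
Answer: -64 + 20*√14 ≈ 10.833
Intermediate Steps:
j(I, h) = -8
O(M) = 8*M
L = 4 (L = -2 + 6 = 4)
Z = 20*√14 (Z = 4*√(-1153 + 1503) = 4*√350 = 4*(5*√14) = 20*√14 ≈ 74.833)
Z + O(j(12, -13)) = 20*√14 + 8*(-8) = 20*√14 - 64 = -64 + 20*√14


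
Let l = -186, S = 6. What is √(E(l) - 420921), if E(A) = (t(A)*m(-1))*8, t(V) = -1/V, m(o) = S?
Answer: I*√404504833/31 ≈ 648.78*I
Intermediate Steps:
m(o) = 6
E(A) = -48/A (E(A) = (-1/A*6)*8 = -6/A*8 = -48/A)
√(E(l) - 420921) = √(-48/(-186) - 420921) = √(-48*(-1/186) - 420921) = √(8/31 - 420921) = √(-13048543/31) = I*√404504833/31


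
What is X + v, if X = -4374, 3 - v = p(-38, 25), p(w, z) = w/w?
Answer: -4372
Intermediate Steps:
p(w, z) = 1
v = 2 (v = 3 - 1*1 = 3 - 1 = 2)
X + v = -4374 + 2 = -4372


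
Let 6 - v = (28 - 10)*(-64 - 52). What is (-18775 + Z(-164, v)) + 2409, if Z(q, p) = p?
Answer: -14272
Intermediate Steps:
v = 2094 (v = 6 - (28 - 10)*(-64 - 52) = 6 - 18*(-116) = 6 - 1*(-2088) = 6 + 2088 = 2094)
(-18775 + Z(-164, v)) + 2409 = (-18775 + 2094) + 2409 = -16681 + 2409 = -14272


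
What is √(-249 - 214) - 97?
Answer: -97 + I*√463 ≈ -97.0 + 21.517*I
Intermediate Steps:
√(-249 - 214) - 97 = √(-463) - 97 = I*√463 - 97 = -97 + I*√463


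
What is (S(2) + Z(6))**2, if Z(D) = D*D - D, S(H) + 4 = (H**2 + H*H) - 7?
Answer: 729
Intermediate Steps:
S(H) = -11 + 2*H**2 (S(H) = -4 + ((H**2 + H*H) - 7) = -4 + ((H**2 + H**2) - 7) = -4 + (2*H**2 - 7) = -4 + (-7 + 2*H**2) = -11 + 2*H**2)
Z(D) = D**2 - D
(S(2) + Z(6))**2 = ((-11 + 2*2**2) + 6*(-1 + 6))**2 = ((-11 + 2*4) + 6*5)**2 = ((-11 + 8) + 30)**2 = (-3 + 30)**2 = 27**2 = 729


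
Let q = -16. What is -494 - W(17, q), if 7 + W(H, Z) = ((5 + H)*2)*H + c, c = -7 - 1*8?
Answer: -1220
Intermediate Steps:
c = -15 (c = -7 - 8 = -15)
W(H, Z) = -22 + H*(10 + 2*H) (W(H, Z) = -7 + (((5 + H)*2)*H - 15) = -7 + ((10 + 2*H)*H - 15) = -7 + (H*(10 + 2*H) - 15) = -7 + (-15 + H*(10 + 2*H)) = -22 + H*(10 + 2*H))
-494 - W(17, q) = -494 - (-22 + 2*17**2 + 10*17) = -494 - (-22 + 2*289 + 170) = -494 - (-22 + 578 + 170) = -494 - 1*726 = -494 - 726 = -1220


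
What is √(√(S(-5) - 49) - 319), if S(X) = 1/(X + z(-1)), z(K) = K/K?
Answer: √(-1276 + 2*I*√197)/2 ≈ 0.19645 + 17.862*I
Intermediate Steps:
z(K) = 1
S(X) = 1/(1 + X) (S(X) = 1/(X + 1) = 1/(1 + X))
√(√(S(-5) - 49) - 319) = √(√(1/(1 - 5) - 49) - 319) = √(√(1/(-4) - 49) - 319) = √(√(-¼ - 49) - 319) = √(√(-197/4) - 319) = √(I*√197/2 - 319) = √(-319 + I*√197/2)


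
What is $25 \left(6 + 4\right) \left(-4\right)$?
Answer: $-1000$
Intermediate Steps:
$25 \left(6 + 4\right) \left(-4\right) = 25 \cdot 10 \left(-4\right) = 25 \left(-40\right) = -1000$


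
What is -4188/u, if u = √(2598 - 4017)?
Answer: 1396*I*√1419/473 ≈ 111.18*I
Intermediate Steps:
u = I*√1419 (u = √(-1419) = I*√1419 ≈ 37.67*I)
-4188/u = -4188*(-I*√1419/1419) = -(-1396)*I*√1419/473 = 1396*I*√1419/473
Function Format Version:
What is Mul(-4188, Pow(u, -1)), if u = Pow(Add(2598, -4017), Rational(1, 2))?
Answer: Mul(Rational(1396, 473), I, Pow(1419, Rational(1, 2))) ≈ Mul(111.18, I)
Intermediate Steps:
u = Mul(I, Pow(1419, Rational(1, 2))) (u = Pow(-1419, Rational(1, 2)) = Mul(I, Pow(1419, Rational(1, 2))) ≈ Mul(37.670, I))
Mul(-4188, Pow(u, -1)) = Mul(-4188, Pow(Mul(I, Pow(1419, Rational(1, 2))), -1)) = Mul(-4188, Mul(Rational(-1, 1419), I, Pow(1419, Rational(1, 2)))) = Mul(Rational(1396, 473), I, Pow(1419, Rational(1, 2)))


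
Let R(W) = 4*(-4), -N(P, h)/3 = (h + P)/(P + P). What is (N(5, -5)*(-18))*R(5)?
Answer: 0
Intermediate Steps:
N(P, h) = -3*(P + h)/(2*P) (N(P, h) = -3*(h + P)/(P + P) = -3*(P + h)/(2*P))
R(W) = -16
(N(5, -5)*(-18))*R(5) = (((3/2)*(-1*5 - 1*(-5))/5)*(-18))*(-16) = (((3/2)*(1/5)*(-5 + 5))*(-18))*(-16) = (((3/2)*(1/5)*0)*(-18))*(-16) = (0*(-18))*(-16) = 0*(-16) = 0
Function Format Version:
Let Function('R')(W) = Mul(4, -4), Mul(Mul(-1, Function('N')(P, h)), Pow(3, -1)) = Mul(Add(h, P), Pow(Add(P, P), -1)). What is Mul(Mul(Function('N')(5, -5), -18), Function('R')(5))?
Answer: 0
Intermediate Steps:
Function('N')(P, h) = Mul(Rational(-3, 2), Pow(P, -1), Add(P, h)) (Function('N')(P, h) = Mul(-3, Mul(Add(h, P), Pow(Add(P, P), -1))) = Mul(-3, Mul(Add(P, h), Pow(Mul(2, P), -1))) = Mul(-3, Mul(Add(P, h), Mul(Rational(1, 2), Pow(P, -1)))) = Mul(-3, Mul(Rational(1, 2), Pow(P, -1), Add(P, h))) = Mul(Rational(-3, 2), Pow(P, -1), Add(P, h)))
Function('R')(W) = -16
Mul(Mul(Function('N')(5, -5), -18), Function('R')(5)) = Mul(Mul(Mul(Rational(3, 2), Pow(5, -1), Add(Mul(-1, 5), Mul(-1, -5))), -18), -16) = Mul(Mul(Mul(Rational(3, 2), Rational(1, 5), Add(-5, 5)), -18), -16) = Mul(Mul(Mul(Rational(3, 2), Rational(1, 5), 0), -18), -16) = Mul(Mul(0, -18), -16) = Mul(0, -16) = 0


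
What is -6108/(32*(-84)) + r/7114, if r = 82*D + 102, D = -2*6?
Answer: 1711729/796768 ≈ 2.1483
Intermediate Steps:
D = -12
r = -882 (r = 82*(-12) + 102 = -984 + 102 = -882)
-6108/(32*(-84)) + r/7114 = -6108/(32*(-84)) - 882/7114 = -6108/(-2688) - 882*1/7114 = -6108*(-1/2688) - 441/3557 = 509/224 - 441/3557 = 1711729/796768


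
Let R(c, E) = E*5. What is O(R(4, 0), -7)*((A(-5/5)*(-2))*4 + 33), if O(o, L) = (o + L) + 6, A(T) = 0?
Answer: -33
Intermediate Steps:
R(c, E) = 5*E
O(o, L) = 6 + L + o (O(o, L) = (L + o) + 6 = 6 + L + o)
O(R(4, 0), -7)*((A(-5/5)*(-2))*4 + 33) = (6 - 7 + 5*0)*((0*(-2))*4 + 33) = (6 - 7 + 0)*(0*4 + 33) = -(0 + 33) = -1*33 = -33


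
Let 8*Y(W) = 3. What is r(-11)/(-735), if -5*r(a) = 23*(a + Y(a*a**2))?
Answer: -391/5880 ≈ -0.066497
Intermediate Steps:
Y(W) = 3/8 (Y(W) = (1/8)*3 = 3/8)
r(a) = -69/40 - 23*a/5 (r(a) = -23*(a + 3/8)/5 = -23*(3/8 + a)/5 = -(69/8 + 23*a)/5 = -69/40 - 23*a/5)
r(-11)/(-735) = (-69/40 - 23/5*(-11))/(-735) = (-69/40 + 253/5)*(-1/735) = (391/8)*(-1/735) = -391/5880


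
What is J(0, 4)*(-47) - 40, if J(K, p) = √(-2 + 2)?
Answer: -40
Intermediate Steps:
J(K, p) = 0 (J(K, p) = √0 = 0)
J(0, 4)*(-47) - 40 = 0*(-47) - 40 = 0 - 40 = -40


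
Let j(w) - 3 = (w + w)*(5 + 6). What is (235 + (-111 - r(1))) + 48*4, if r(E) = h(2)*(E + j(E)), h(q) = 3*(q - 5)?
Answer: 550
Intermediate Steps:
h(q) = -15 + 3*q (h(q) = 3*(-5 + q) = -15 + 3*q)
j(w) = 3 + 22*w (j(w) = 3 + (w + w)*(5 + 6) = 3 + (2*w)*11 = 3 + 22*w)
r(E) = -27 - 207*E (r(E) = (-15 + 3*2)*(E + (3 + 22*E)) = (-15 + 6)*(3 + 23*E) = -9*(3 + 23*E) = -27 - 207*E)
(235 + (-111 - r(1))) + 48*4 = (235 + (-111 - (-27 - 207*1))) + 48*4 = (235 + (-111 - (-27 - 207))) + 192 = (235 + (-111 - 1*(-234))) + 192 = (235 + (-111 + 234)) + 192 = (235 + 123) + 192 = 358 + 192 = 550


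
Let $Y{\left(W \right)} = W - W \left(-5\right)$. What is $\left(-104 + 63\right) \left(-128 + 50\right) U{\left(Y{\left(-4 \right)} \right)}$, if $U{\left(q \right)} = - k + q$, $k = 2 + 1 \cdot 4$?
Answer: $-95940$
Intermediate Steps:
$Y{\left(W \right)} = 6 W$ ($Y{\left(W \right)} = W - - 5 W = W + 5 W = 6 W$)
$k = 6$ ($k = 2 + 4 = 6$)
$U{\left(q \right)} = -6 + q$ ($U{\left(q \right)} = \left(-1\right) 6 + q = -6 + q$)
$\left(-104 + 63\right) \left(-128 + 50\right) U{\left(Y{\left(-4 \right)} \right)} = \left(-104 + 63\right) \left(-128 + 50\right) \left(-6 + 6 \left(-4\right)\right) = \left(-41\right) \left(-78\right) \left(-6 - 24\right) = 3198 \left(-30\right) = -95940$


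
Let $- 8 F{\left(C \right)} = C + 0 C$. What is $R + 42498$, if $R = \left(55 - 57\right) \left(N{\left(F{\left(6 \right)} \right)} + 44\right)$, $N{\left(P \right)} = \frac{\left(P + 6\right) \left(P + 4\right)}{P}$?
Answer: $\frac{84911}{2} \approx 42456.0$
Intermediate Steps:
$F{\left(C \right)} = - \frac{C}{8}$ ($F{\left(C \right)} = - \frac{C + 0 C}{8} = - \frac{C + 0}{8} = - \frac{C}{8}$)
$N{\left(P \right)} = \frac{\left(4 + P\right) \left(6 + P\right)}{P}$ ($N{\left(P \right)} = \frac{\left(6 + P\right) \left(4 + P\right)}{P} = \frac{\left(4 + P\right) \left(6 + P\right)}{P}$)
$R = - \frac{85}{2}$ ($R = \left(55 - 57\right) \left(\left(10 - \frac{3}{4} + \frac{24}{\left(- \frac{1}{8}\right) 6}\right) + 44\right) = \left(55 - 57\right) \left(\left(10 - \frac{3}{4} + \frac{24}{- \frac{3}{4}}\right) + 44\right) = - 2 \left(\left(10 - \frac{3}{4} + 24 \left(- \frac{4}{3}\right)\right) + 44\right) = - 2 \left(\left(10 - \frac{3}{4} - 32\right) + 44\right) = - 2 \left(- \frac{91}{4} + 44\right) = \left(-2\right) \frac{85}{4} = - \frac{85}{2} \approx -42.5$)
$R + 42498 = - \frac{85}{2} + 42498 = \frac{84911}{2}$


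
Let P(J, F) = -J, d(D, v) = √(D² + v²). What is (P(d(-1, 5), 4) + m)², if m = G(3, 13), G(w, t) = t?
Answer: (13 - √26)² ≈ 62.425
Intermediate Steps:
m = 13
(P(d(-1, 5), 4) + m)² = (-√((-1)² + 5²) + 13)² = (-√(1 + 25) + 13)² = (-√26 + 13)² = (13 - √26)²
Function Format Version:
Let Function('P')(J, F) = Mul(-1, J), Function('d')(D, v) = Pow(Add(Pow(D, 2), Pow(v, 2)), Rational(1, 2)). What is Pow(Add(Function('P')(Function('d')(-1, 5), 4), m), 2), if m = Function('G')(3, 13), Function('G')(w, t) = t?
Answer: Pow(Add(13, Mul(-1, Pow(26, Rational(1, 2)))), 2) ≈ 62.425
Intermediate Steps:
m = 13
Pow(Add(Function('P')(Function('d')(-1, 5), 4), m), 2) = Pow(Add(Mul(-1, Pow(Add(Pow(-1, 2), Pow(5, 2)), Rational(1, 2))), 13), 2) = Pow(Add(Mul(-1, Pow(Add(1, 25), Rational(1, 2))), 13), 2) = Pow(Add(Mul(-1, Pow(26, Rational(1, 2))), 13), 2) = Pow(Add(13, Mul(-1, Pow(26, Rational(1, 2)))), 2)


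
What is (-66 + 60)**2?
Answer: 36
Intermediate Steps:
(-66 + 60)**2 = (-6)**2 = 36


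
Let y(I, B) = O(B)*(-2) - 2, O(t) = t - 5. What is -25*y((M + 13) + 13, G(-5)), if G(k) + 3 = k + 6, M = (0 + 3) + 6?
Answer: -300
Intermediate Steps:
O(t) = -5 + t
M = 9 (M = 3 + 6 = 9)
G(k) = 3 + k (G(k) = -3 + (k + 6) = -3 + (6 + k) = 3 + k)
y(I, B) = 8 - 2*B (y(I, B) = (-5 + B)*(-2) - 2 = (10 - 2*B) - 2 = 8 - 2*B)
-25*y((M + 13) + 13, G(-5)) = -25*(8 - 2*(3 - 5)) = -25*(8 - 2*(-2)) = -25*(8 + 4) = -25*12 = -300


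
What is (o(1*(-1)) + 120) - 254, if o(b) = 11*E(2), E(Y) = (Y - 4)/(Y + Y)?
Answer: -279/2 ≈ -139.50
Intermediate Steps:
E(Y) = (-4 + Y)/(2*Y) (E(Y) = (-4 + Y)/((2*Y)) = (-4 + Y)*(1/(2*Y)) = (-4 + Y)/(2*Y))
o(b) = -11/2 (o(b) = 11*((½)*(-4 + 2)/2) = 11*((½)*(½)*(-2)) = 11*(-½) = -11/2)
(o(1*(-1)) + 120) - 254 = (-11/2 + 120) - 254 = 229/2 - 254 = -279/2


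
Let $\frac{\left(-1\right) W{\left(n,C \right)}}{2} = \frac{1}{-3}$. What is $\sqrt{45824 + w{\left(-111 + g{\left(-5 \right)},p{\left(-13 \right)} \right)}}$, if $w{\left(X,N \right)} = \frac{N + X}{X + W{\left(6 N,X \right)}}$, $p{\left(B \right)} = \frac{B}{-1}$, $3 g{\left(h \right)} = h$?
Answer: $\frac{\sqrt{323340423}}{84} \approx 214.07$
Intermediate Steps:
$g{\left(h \right)} = \frac{h}{3}$
$p{\left(B \right)} = - B$ ($p{\left(B \right)} = B \left(-1\right) = - B$)
$W{\left(n,C \right)} = \frac{2}{3}$ ($W{\left(n,C \right)} = - \frac{2}{-3} = \left(-2\right) \left(- \frac{1}{3}\right) = \frac{2}{3}$)
$w{\left(X,N \right)} = \frac{N + X}{\frac{2}{3} + X}$ ($w{\left(X,N \right)} = \frac{N + X}{X + \frac{2}{3}} = \frac{N + X}{\frac{2}{3} + X}$)
$\sqrt{45824 + w{\left(-111 + g{\left(-5 \right)},p{\left(-13 \right)} \right)}} = \sqrt{45824 + \frac{3 \left(\left(-1\right) \left(-13\right) + \left(-111 + \frac{1}{3} \left(-5\right)\right)\right)}{2 + 3 \left(-111 + \frac{1}{3} \left(-5\right)\right)}} = \sqrt{45824 + \frac{3 \left(13 - \frac{338}{3}\right)}{2 + 3 \left(-111 - \frac{5}{3}\right)}} = \sqrt{45824 + \frac{3 \left(13 - \frac{338}{3}\right)}{2 + 3 \left(- \frac{338}{3}\right)}} = \sqrt{45824 + 3 \frac{1}{2 - 338} \left(- \frac{299}{3}\right)} = \sqrt{45824 + 3 \frac{1}{-336} \left(- \frac{299}{3}\right)} = \sqrt{45824 + 3 \left(- \frac{1}{336}\right) \left(- \frac{299}{3}\right)} = \sqrt{45824 + \frac{299}{336}} = \sqrt{\frac{15397163}{336}} = \frac{\sqrt{323340423}}{84}$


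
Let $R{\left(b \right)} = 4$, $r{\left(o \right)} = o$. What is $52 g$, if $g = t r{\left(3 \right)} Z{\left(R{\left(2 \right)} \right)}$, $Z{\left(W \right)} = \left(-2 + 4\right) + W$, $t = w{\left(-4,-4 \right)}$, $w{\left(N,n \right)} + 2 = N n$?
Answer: $13104$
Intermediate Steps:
$w{\left(N,n \right)} = -2 + N n$
$t = 14$ ($t = -2 - -16 = -2 + 16 = 14$)
$Z{\left(W \right)} = 2 + W$
$g = 252$ ($g = 14 \cdot 3 \left(2 + 4\right) = 14 \cdot 3 \cdot 6 = 14 \cdot 18 = 252$)
$52 g = 52 \cdot 252 = 13104$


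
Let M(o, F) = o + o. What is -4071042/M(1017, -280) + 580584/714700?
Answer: -40394344577/20190275 ≈ -2000.7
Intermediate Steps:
M(o, F) = 2*o
-4071042/M(1017, -280) + 580584/714700 = -4071042/(2*1017) + 580584/714700 = -4071042/2034 + 580584*(1/714700) = -4071042*1/2034 + 145146/178675 = -226169/113 + 145146/178675 = -40394344577/20190275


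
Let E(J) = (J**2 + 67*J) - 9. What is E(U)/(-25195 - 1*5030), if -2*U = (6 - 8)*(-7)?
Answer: 11/775 ≈ 0.014194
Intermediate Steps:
U = -7 (U = -(6 - 8)*(-7)/2 = -(-1)*(-7) = -1/2*14 = -7)
E(J) = -9 + J**2 + 67*J
E(U)/(-25195 - 1*5030) = (-9 + (-7)**2 + 67*(-7))/(-25195 - 1*5030) = (-9 + 49 - 469)/(-25195 - 5030) = -429/(-30225) = -429*(-1/30225) = 11/775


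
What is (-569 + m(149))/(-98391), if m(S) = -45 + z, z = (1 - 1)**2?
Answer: 614/98391 ≈ 0.0062404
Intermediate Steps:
z = 0 (z = 0**2 = 0)
m(S) = -45 (m(S) = -45 + 0 = -45)
(-569 + m(149))/(-98391) = (-569 - 45)/(-98391) = -614*(-1/98391) = 614/98391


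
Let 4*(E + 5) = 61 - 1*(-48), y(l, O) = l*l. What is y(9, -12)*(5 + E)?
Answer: 8829/4 ≈ 2207.3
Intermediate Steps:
y(l, O) = l**2
E = 89/4 (E = -5 + (61 - 1*(-48))/4 = -5 + (61 + 48)/4 = -5 + (1/4)*109 = -5 + 109/4 = 89/4 ≈ 22.250)
y(9, -12)*(5 + E) = 9**2*(5 + 89/4) = 81*(109/4) = 8829/4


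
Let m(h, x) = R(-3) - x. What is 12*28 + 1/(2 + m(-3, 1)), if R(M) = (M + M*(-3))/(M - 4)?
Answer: 343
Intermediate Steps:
R(M) = -2*M/(-4 + M) (R(M) = (M - 3*M)/(-4 + M) = (-2*M)/(-4 + M) = -2*M/(-4 + M))
m(h, x) = -6/7 - x (m(h, x) = -2*(-3)/(-4 - 3) - x = -2*(-3)/(-7) - x = -2*(-3)*(-⅐) - x = -6/7 - x)
12*28 + 1/(2 + m(-3, 1)) = 12*28 + 1/(2 + (-6/7 - 1*1)) = 336 + 1/(2 + (-6/7 - 1)) = 336 + 1/(2 - 13/7) = 336 + 1/(⅐) = 336 + 7 = 343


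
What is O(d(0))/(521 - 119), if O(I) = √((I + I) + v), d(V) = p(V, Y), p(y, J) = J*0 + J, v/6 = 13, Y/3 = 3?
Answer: 2*√6/201 ≈ 0.024373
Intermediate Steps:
Y = 9 (Y = 3*3 = 9)
v = 78 (v = 6*13 = 78)
p(y, J) = J (p(y, J) = 0 + J = J)
d(V) = 9
O(I) = √(78 + 2*I) (O(I) = √((I + I) + 78) = √(2*I + 78) = √(78 + 2*I))
O(d(0))/(521 - 119) = √(78 + 2*9)/(521 - 119) = √(78 + 18)/402 = √96*(1/402) = (4*√6)*(1/402) = 2*√6/201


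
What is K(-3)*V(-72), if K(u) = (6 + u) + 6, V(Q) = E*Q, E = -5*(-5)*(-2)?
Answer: 32400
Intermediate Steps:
E = -50 (E = 25*(-2) = -50)
V(Q) = -50*Q
K(u) = 12 + u
K(-3)*V(-72) = (12 - 3)*(-50*(-72)) = 9*3600 = 32400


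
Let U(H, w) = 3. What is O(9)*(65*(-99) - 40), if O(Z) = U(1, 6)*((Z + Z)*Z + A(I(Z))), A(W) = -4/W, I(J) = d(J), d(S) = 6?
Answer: -3133900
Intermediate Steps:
I(J) = 6
O(Z) = -2 + 6*Z² (O(Z) = 3*((Z + Z)*Z - 4/6) = 3*((2*Z)*Z - 4*⅙) = 3*(2*Z² - ⅔) = 3*(-⅔ + 2*Z²) = -2 + 6*Z²)
O(9)*(65*(-99) - 40) = (-2 + 6*9²)*(65*(-99) - 40) = (-2 + 6*81)*(-6435 - 40) = (-2 + 486)*(-6475) = 484*(-6475) = -3133900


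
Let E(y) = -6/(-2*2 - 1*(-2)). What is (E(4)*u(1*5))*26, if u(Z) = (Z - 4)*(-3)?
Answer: -234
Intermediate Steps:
u(Z) = 12 - 3*Z (u(Z) = (-4 + Z)*(-3) = 12 - 3*Z)
E(y) = 3 (E(y) = -6/(-4 + 2) = -6/(-2) = -6*(-½) = 3)
(E(4)*u(1*5))*26 = (3*(12 - 3*5))*26 = (3*(12 - 15))*26 = (3*(-3))*26 = -9*26 = -234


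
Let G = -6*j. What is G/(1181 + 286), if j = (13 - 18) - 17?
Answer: 44/489 ≈ 0.089980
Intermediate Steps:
j = -22 (j = -5 - 17 = -22)
G = 132 (G = -6*(-22) = 132)
G/(1181 + 286) = 132/(1181 + 286) = 132/1467 = 132*(1/1467) = 44/489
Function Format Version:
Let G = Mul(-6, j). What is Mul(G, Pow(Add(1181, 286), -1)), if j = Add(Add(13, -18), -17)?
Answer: Rational(44, 489) ≈ 0.089980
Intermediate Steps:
j = -22 (j = Add(-5, -17) = -22)
G = 132 (G = Mul(-6, -22) = 132)
Mul(G, Pow(Add(1181, 286), -1)) = Mul(132, Pow(Add(1181, 286), -1)) = Mul(132, Pow(1467, -1)) = Mul(132, Rational(1, 1467)) = Rational(44, 489)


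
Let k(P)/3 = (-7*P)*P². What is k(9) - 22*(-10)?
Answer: -15089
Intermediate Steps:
k(P) = -21*P³ (k(P) = 3*((-7*P)*P²) = 3*(-7*P³) = -21*P³)
k(9) - 22*(-10) = -21*9³ - 22*(-10) = -21*729 - 1*(-220) = -15309 + 220 = -15089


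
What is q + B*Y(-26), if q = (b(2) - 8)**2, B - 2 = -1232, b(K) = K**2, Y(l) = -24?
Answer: 29536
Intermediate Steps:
B = -1230 (B = 2 - 1232 = -1230)
q = 16 (q = (2**2 - 8)**2 = (4 - 8)**2 = (-4)**2 = 16)
q + B*Y(-26) = 16 - 1230*(-24) = 16 + 29520 = 29536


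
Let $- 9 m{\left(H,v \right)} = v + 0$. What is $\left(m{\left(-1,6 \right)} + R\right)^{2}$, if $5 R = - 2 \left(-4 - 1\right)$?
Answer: $\frac{16}{9} \approx 1.7778$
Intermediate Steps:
$m{\left(H,v \right)} = - \frac{v}{9}$ ($m{\left(H,v \right)} = - \frac{v + 0}{9} = - \frac{v}{9}$)
$R = 2$ ($R = \frac{\left(-2\right) \left(-4 - 1\right)}{5} = \frac{\left(-2\right) \left(-5\right)}{5} = \frac{1}{5} \cdot 10 = 2$)
$\left(m{\left(-1,6 \right)} + R\right)^{2} = \left(\left(- \frac{1}{9}\right) 6 + 2\right)^{2} = \left(- \frac{2}{3} + 2\right)^{2} = \left(\frac{4}{3}\right)^{2} = \frac{16}{9}$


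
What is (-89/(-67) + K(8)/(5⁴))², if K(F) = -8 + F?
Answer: 7921/4489 ≈ 1.7645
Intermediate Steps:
(-89/(-67) + K(8)/(5⁴))² = (-89/(-67) + (-8 + 8)/(5⁴))² = (-89*(-1/67) + 0/625)² = (89/67 + 0*(1/625))² = (89/67 + 0)² = (89/67)² = 7921/4489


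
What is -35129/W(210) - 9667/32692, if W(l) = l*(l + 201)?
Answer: -991398019/1410823260 ≈ -0.70271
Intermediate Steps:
W(l) = l*(201 + l)
-35129/W(210) - 9667/32692 = -35129*1/(210*(201 + 210)) - 9667/32692 = -35129/(210*411) - 9667*1/32692 = -35129/86310 - 9667/32692 = -991398019/1410823260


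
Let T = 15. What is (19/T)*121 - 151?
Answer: 34/15 ≈ 2.2667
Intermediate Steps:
(19/T)*121 - 151 = (19/15)*121 - 151 = 2299/15 - 151 = 34/15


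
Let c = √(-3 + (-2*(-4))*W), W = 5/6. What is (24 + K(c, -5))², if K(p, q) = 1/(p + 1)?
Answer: 17877/32 + 189*√33/32 ≈ 592.58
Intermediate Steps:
W = ⅚ (W = 5*(⅙) = ⅚ ≈ 0.83333)
c = √33/3 (c = √(-3 - 2*(-4)*(⅚)) = √(-3 + 8*(⅚)) = √(-3 + 20/3) = √(11/3) = √33/3 ≈ 1.9149)
K(p, q) = 1/(1 + p)
(24 + K(c, -5))² = (24 + 1/(1 + √33/3))²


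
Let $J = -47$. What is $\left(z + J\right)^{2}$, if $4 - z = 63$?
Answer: $11236$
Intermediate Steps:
$z = -59$ ($z = 4 - 63 = -59$)
$\left(z + J\right)^{2} = \left(-59 - 47\right)^{2} = \left(-106\right)^{2} = 11236$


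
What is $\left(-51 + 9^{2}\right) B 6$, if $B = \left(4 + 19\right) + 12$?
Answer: $6300$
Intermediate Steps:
$B = 35$ ($B = 23 + 12 = 35$)
$\left(-51 + 9^{2}\right) B 6 = \left(-51 + 9^{2}\right) 35 \cdot 6 = \left(-51 + 81\right) 210 = 30 \cdot 210 = 6300$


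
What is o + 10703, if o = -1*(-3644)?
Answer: 14347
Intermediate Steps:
o = 3644
o + 10703 = 3644 + 10703 = 14347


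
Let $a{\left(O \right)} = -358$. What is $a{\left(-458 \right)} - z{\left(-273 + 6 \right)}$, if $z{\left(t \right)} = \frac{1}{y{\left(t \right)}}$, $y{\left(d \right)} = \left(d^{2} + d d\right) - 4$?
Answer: $- \frac{51041493}{142574} \approx -358.0$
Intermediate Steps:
$y{\left(d \right)} = -4 + 2 d^{2}$ ($y{\left(d \right)} = \left(d^{2} + d^{2}\right) - 4 = 2 d^{2} - 4 = -4 + 2 d^{2}$)
$z{\left(t \right)} = \frac{1}{-4 + 2 t^{2}}$
$a{\left(-458 \right)} - z{\left(-273 + 6 \right)} = -358 - \frac{1}{2 \left(-2 + \left(-273 + 6\right)^{2}\right)} = -358 - \frac{1}{2 \left(-2 + \left(-267\right)^{2}\right)} = -358 - \frac{1}{2 \left(-2 + 71289\right)} = -358 - \frac{1}{2 \cdot 71287} = -358 - \frac{1}{2} \cdot \frac{1}{71287} = -358 - \frac{1}{142574} = - \frac{51041493}{142574}$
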